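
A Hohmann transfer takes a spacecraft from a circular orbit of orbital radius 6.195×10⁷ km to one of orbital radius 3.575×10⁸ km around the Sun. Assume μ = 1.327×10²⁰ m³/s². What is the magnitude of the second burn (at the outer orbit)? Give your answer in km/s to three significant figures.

r₁ = 6.195×10⁷ km = 6.195×10¹⁰ m.
r₂ = 3.575×10⁸ km = 3.575×10¹¹ m.
Transfer ellipse a_t = (r₁ + r₂)/2 = 2.097×10¹¹ m.
At r₁: circular v_c1 = √(μ/r₁) = 46280 m/s; transfer-perihelion v_p = √[μ(2/r₁ − 1/a_t)] = 60430 m/s.
At r₂: circular v_c2 = √(μ/r₂) = 19270 m/s; transfer-aphelion v_a = √[μ(2/r₂ − 1/a_t)] = 10470 m/s.
Δv₂ = v_c2 − v_a = 8795 m/s.
= 8.795 km/s.

Δv ≈ 8.80 km/s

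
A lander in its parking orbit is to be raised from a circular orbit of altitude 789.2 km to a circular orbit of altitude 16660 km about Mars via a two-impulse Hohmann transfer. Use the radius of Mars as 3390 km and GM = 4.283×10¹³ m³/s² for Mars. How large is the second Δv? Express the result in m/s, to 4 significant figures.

Δv ≈ 603.1 m/s

r₁ = 3390 + 789.2 = 4179.2 km = 4.1792×10⁶ m.
r₂ = 3390 + 16660 = 20050 km = 2.0050×10⁷ m.
Transfer ellipse a_t = (r₁ + r₂)/2 = 1.211×10⁷ m.
At r₁: circular v_c1 = √(μ/r₁) = 3201 m/s; transfer-periapsis v_p = √[μ(2/r₁ − 1/a_t)] = 4118 m/s.
At r₂: circular v_c2 = √(μ/r₂) = 1462 m/s; transfer-apoapsis v_a = √[μ(2/r₂ − 1/a_t)] = 858.4 m/s.
Δv₂ = v_c2 − v_a = 603.1 m/s.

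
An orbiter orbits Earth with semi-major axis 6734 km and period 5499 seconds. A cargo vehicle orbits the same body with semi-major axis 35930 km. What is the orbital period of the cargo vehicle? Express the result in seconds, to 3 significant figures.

Kepler's third law: T² ∝ a³, so T₂ = T₁ (a₂/a₁)^(3/2).
a₂/a₁ = 5.336, (a₂/a₁)^(3/2) = 12.32.
T₂ = 5499 × 12.32 = 67770 seconds.

T₂ ≈ 67800 seconds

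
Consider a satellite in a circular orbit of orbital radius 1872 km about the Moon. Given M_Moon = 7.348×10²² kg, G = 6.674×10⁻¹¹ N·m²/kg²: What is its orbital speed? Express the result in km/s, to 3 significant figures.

v ≈ 1.62 km/s

μ = GM = 6.674×10⁻¹¹ × 7.348×10²² = 4.904×10¹² m³/s².
r = 1872 km = 1.872×10⁶ m.
For a circular orbit v = √(μ/r) = √(4.904×10¹² / 1.872×10⁶) = √(2.620×10⁶) = 1619 m/s.
That is 1.619 km/s.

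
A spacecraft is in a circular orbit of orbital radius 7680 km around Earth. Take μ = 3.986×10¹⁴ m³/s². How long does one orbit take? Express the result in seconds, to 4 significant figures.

r = 7680 km = 7.680×10⁶ m.
Kepler's third law: T = 2π√(r³/μ) = 2π√((7.680×10⁶)³ / 3.986×10¹⁴).
r³/μ = 1.136×10⁶ s², so T = 2π × 1.066×10³ = 6.698×10³ s.

T ≈ 6698 seconds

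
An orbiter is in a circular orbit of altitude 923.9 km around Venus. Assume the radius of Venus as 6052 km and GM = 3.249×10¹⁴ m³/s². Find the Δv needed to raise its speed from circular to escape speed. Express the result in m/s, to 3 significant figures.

r = 6052 + 923.9 = 6975.9 km = 6.9759×10⁶ m.
Circular speed v_c = √(μ/r) = 6825 m/s.
Escape speed v_esc = √(2μ/r) = √2 × v_c = 9651 m/s.
Δv = v_esc − v_c = 2827 m/s.

Δv ≈ 2830 m/s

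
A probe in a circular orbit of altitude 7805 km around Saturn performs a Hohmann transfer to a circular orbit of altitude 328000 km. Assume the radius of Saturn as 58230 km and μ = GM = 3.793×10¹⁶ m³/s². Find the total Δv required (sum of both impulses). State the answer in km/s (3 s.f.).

Δv_total ≈ 11.9 km/s

r₁ = 58230 + 7805 = 66035 km = 6.6035×10⁷ m.
r₂ = 58230 + 328000 = 386230 km = 3.8623×10⁸ m.
Transfer ellipse a_t = (r₁ + r₂)/2 = 2.261×10⁸ m.
At r₁: circular v_c1 = √(μ/r₁) = 23970 m/s; transfer-perikrone v_p = √[μ(2/r₁ − 1/a_t)] = 31320 m/s.
Δv₁ = v_p − v_c1 = 7355 m/s.
At r₂: circular v_c2 = √(μ/r₂) = 9910 m/s; transfer-apokrone v_a = √[μ(2/r₂ − 1/a_t)] = 5355 m/s.
Δv₂ = v_c2 − v_a = 4555 m/s.
Total Δv = Δv₁ + Δv₂ = 11910 m/s = 11.91 km/s.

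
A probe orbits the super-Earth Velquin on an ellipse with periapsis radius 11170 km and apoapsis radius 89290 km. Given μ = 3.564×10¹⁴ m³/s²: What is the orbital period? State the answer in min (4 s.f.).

Semi-major axis a = (r_p + r_a)/2 = (11170 + 89290)/2 = 50230 km = 5.023×10⁷ m.
By Kepler's third law T = 2π√(a³/μ) = 2π × 1.886×10⁴ = 1.185×10⁵ s.
= 1975 min.

T ≈ 1975 min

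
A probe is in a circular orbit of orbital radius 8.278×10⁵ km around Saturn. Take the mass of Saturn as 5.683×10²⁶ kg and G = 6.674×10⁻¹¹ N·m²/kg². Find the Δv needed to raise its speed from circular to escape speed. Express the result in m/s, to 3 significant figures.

Δv ≈ 2800 m/s

μ = GM = 6.674×10⁻¹¹ × 5.683×10²⁶ = 3.793×10¹⁶ m³/s².
r = 8.278×10⁵ km = 8.278×10⁸ m.
Circular speed v_c = √(μ/r) = 6769 m/s.
Escape speed v_esc = √(2μ/r) = √2 × v_c = 9573 m/s.
Δv = v_esc − v_c = 2804 m/s.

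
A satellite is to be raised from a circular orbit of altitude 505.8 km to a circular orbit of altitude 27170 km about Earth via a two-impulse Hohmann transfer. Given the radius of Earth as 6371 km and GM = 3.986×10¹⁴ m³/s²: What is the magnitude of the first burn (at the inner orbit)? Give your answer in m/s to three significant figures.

r₁ = 6371 + 505.8 = 6876.8 km = 6.8768×10⁶ m.
r₂ = 6371 + 27170 = 33541 km = 3.3541×10⁷ m.
Transfer ellipse a_t = (r₁ + r₂)/2 = 2.021×10⁷ m.
At r₁: circular v_c1 = √(μ/r₁) = 7613 m/s; transfer-perigee v_p = √[μ(2/r₁ − 1/a_t)] = 9808 m/s.
Δv₁ = v_p − v_c1 = 2195 m/s.

Δv ≈ 2190 m/s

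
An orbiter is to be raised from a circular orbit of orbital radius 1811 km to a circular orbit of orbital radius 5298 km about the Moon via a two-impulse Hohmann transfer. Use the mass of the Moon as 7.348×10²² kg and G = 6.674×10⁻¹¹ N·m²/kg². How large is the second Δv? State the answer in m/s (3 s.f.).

Δv ≈ 275 m/s

μ = GM = 6.674×10⁻¹¹ × 7.348×10²² = 4.904×10¹² m³/s².
r₁ = 1811 km = 1.811×10⁶ m.
r₂ = 5298 km = 5.298×10⁶ m.
Transfer ellipse a_t = (r₁ + r₂)/2 = 3.554×10⁶ m.
At r₁: circular v_c1 = √(μ/r₁) = 1646 m/s; transfer-perilune v_p = √[μ(2/r₁ − 1/a_t)] = 2009 m/s.
At r₂: circular v_c2 = √(μ/r₂) = 962.1 m/s; transfer-apolune v_a = √[μ(2/r₂ − 1/a_t)] = 686.7 m/s.
Δv₂ = v_c2 − v_a = 275.4 m/s.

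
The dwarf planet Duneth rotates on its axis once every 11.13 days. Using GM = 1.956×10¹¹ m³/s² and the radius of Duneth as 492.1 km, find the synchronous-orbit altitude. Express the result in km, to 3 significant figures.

h_sync ≈ 16100 km

T = 11.13 days = 9.616×10⁵ s.
A synchronous orbit has period T, so by Kepler's third law a = (μT²/4π²)^(1/3).
μT²/4π² = 1.956×10¹¹ × (9.616×10⁵)² / 39.48 = 4.582×10²¹ m³.
a = 1.661×10⁷ m = 16609 km.
Altitude h = a − R = 16609 − 492.1 = 16117 km.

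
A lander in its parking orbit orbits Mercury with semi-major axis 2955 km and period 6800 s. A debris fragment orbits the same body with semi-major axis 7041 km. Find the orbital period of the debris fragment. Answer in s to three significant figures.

Kepler's third law: T² ∝ a³, so T₂ = T₁ (a₂/a₁)^(3/2).
a₂/a₁ = 2.383, (a₂/a₁)^(3/2) = 3.678.
T₂ = 6800 × 3.678 = 25010 s.

T₂ ≈ 25000 s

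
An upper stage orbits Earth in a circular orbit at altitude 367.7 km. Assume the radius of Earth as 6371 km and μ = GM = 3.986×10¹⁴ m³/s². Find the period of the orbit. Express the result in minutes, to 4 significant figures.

T ≈ 91.75 minutes

r = 6371 + 367.7 = 6738.7 km = 6.7387×10⁶ m.
Kepler's third law: T = 2π√(r³/μ) = 2π√((6.739×10⁶)³ / 3.986×10¹⁴).
r³/μ = 7.677×10⁵ s², so T = 2π × 8.762×10² = 5.505×10³ s.
Converting: 5.505×10³ s ÷ 60.00 = 91.75 minutes.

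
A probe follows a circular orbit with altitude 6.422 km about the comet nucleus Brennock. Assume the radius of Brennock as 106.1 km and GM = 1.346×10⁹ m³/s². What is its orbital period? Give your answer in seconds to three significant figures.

T ≈ 6460 seconds

r = 106.1 + 6.422 = 112.52 km = 1.1252×10⁵ m.
Kepler's third law: T = 2π√(r³/μ) = 2π√((1.125×10⁵)³ / 1.346×10⁹).
r³/μ = 1.058×10⁶ s², so T = 2π × 1.029×10³ = 6.464×10³ s.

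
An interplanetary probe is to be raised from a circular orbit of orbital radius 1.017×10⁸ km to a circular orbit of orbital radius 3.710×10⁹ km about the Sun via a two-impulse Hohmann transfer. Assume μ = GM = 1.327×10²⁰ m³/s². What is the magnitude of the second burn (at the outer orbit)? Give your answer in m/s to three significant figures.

Δv ≈ 4600 m/s

r₁ = 1.017×10⁸ km = 1.017×10¹¹ m.
r₂ = 3.710×10⁹ km = 3.710×10¹² m.
Transfer ellipse a_t = (r₁ + r₂)/2 = 1.906×10¹² m.
At r₁: circular v_c1 = √(μ/r₁) = 36120 m/s; transfer-perihelion v_p = √[μ(2/r₁ − 1/a_t)] = 50400 m/s.
At r₂: circular v_c2 = √(μ/r₂) = 5981 m/s; transfer-aphelion v_a = √[μ(2/r₂ − 1/a_t)] = 1382 m/s.
Δv₂ = v_c2 − v_a = 4599 m/s.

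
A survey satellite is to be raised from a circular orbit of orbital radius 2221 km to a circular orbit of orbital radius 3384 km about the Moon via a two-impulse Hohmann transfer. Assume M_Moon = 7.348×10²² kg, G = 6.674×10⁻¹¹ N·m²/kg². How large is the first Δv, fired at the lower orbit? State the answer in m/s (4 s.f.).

Δv ≈ 146.9 m/s

μ = GM = 6.674×10⁻¹¹ × 7.348×10²² = 4.904×10¹² m³/s².
r₁ = 2221 km = 2.221×10⁶ m.
r₂ = 3384 km = 3.384×10⁶ m.
Transfer ellipse a_t = (r₁ + r₂)/2 = 2.802×10⁶ m.
At r₁: circular v_c1 = √(μ/r₁) = 1486 m/s; transfer-perilune v_p = √[μ(2/r₁ − 1/a_t)] = 1633 m/s.
Δv₁ = v_p − v_c1 = 146.9 m/s.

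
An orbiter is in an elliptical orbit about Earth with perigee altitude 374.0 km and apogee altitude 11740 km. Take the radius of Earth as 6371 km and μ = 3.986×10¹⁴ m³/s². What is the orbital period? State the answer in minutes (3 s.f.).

T ≈ 230 minutes

r_p = 6371 + 374.0 = 6745.0 km = 6.7450×10⁶ m.
r_a = 6371 + 11740 = 18111 km = 1.8111×10⁷ m.
Semi-major axis a = (r_p + r_a)/2 = (6745.0 + 18111)/2 = 12428 km = 1.243×10⁷ m.
By Kepler's third law T = 2π√(a³/μ) = 2π × 2.194×10³ = 1.379×10⁴ s.
= 229.8 minutes.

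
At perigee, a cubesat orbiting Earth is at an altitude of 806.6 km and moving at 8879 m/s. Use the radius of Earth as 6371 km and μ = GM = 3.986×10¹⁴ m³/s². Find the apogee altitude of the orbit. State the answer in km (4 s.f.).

r_p = 6371 + 806.6 = 7177.6 km = 7.178×10⁶ m.
Specific energy ε = v²/2 − μ/r = -1.612×10⁷ J/kg, so a = −μ/(2ε) = 1.237×10⁷ m.
The apsides satisfy r_p + r_a = 2a, so the apogee radius is 2a − r_p = 1.756×10⁷ m = 17556 km.
Apogee altitude = 17556 − 6371 = 11185 km.

apogee altitude ≈ 11190 km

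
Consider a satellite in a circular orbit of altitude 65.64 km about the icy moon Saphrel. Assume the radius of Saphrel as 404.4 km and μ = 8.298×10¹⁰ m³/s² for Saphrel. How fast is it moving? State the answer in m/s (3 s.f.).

v ≈ 420 m/s

r = 404.4 + 65.64 = 470.04 km = 4.7004×10⁵ m.
For a circular orbit v = √(μ/r) = √(8.298×10¹⁰ / 4.700×10⁵) = √(1.765×10⁵) = 420.2 m/s.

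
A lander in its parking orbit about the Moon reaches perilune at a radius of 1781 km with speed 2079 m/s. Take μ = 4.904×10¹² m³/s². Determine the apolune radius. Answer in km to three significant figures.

r_p = 1.781×10⁶ m.
Specific energy ε = v²/2 − μ/r = -5.924×10⁵ J/kg, so a = −μ/(2ε) = 4.139×10⁶ m.
The apsides satisfy r_p + r_a = 2a, so the apolune radius is 2a − r_p = 6.497×10⁶ m = 6497.3 km.

apolune radius ≈ 6500 km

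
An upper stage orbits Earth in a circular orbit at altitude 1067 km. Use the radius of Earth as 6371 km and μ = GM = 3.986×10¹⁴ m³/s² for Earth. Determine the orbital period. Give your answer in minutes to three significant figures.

r = 6371 + 1067 = 7438.0 km = 7.4380×10⁶ m.
Kepler's third law: T = 2π√(r³/μ) = 2π√((7.438×10⁶)³ / 3.986×10¹⁴).
r³/μ = 1.032×10⁶ s², so T = 2π × 1.016×10³ = 6.384×10³ s.
Converting: 6.384×10³ s ÷ 60.00 = 106.4 minutes.

T ≈ 106 minutes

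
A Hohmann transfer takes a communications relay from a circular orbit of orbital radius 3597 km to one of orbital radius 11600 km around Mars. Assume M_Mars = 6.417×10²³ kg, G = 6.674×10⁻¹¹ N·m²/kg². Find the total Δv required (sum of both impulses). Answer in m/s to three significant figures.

Δv_total ≈ 1410 m/s

μ = GM = 6.674×10⁻¹¹ × 6.417×10²³ = 4.283×10¹³ m³/s².
r₁ = 3597 km = 3.597×10⁶ m.
r₂ = 11600 km = 1.160×10⁷ m.
Transfer ellipse a_t = (r₁ + r₂)/2 = 7.598×10⁶ m.
At r₁: circular v_c1 = √(μ/r₁) = 3451 m/s; transfer-periapsis v_p = √[μ(2/r₁ − 1/a_t)] = 4263 m/s.
Δv₁ = v_p − v_c1 = 812.8 m/s.
At r₂: circular v_c2 = √(μ/r₂) = 1921 m/s; transfer-apoapsis v_a = √[μ(2/r₂ − 1/a_t)] = 1322 m/s.
Δv₂ = v_c2 − v_a = 599.4 m/s.
Total Δv = Δv₁ + Δv₂ = 1412 m/s.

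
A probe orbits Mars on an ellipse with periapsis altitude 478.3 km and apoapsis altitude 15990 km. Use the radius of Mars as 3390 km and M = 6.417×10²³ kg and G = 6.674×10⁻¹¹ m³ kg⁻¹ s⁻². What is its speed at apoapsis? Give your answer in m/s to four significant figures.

v ≈ 857.6 m/s

μ = GM = 6.674×10⁻¹¹ × 6.417×10²³ = 4.283×10¹³ m³/s².
r_p = 3390 + 478.3 = 3868.3 km = 3.8683×10⁶ m.
r_a = 3390 + 15990 = 19380 km = 1.9380×10⁷ m.
Semi-major axis a = (r_p + r_a)/2 = 11624 km = 1.162×10⁷ m.
Vis-viva: v² = μ(2/r − 1/a) = 4.283×10¹³ × (1.032×10⁻⁷ − 8.603×10⁻⁸) = 7.354×10⁵ m²/s².
v = 857.6 m/s.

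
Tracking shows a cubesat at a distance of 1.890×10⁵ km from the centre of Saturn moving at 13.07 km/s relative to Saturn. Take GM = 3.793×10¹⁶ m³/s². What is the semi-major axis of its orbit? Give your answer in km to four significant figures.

a ≈ 1.645×10⁵ km

r = 1.890×10⁸ m.
Vis-viva rearranged: 1/a = 2/r − v²/μ = 1.058×10⁻⁸ − 4.504×10⁻⁹ = 6.078×10⁻⁹ m⁻¹.
a = 1.645×10⁸ m = 1.6452×10⁵ km.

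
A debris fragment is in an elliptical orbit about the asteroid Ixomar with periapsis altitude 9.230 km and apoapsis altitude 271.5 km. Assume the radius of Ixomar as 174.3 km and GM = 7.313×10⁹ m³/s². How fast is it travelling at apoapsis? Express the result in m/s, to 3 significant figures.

r_p = 174.3 + 9.230 = 183.53 km = 1.8353×10⁵ m.
r_a = 174.3 + 271.5 = 445.80 km = 4.4580×10⁵ m.
Semi-major axis a = (r_p + r_a)/2 = 314.67 km = 3.147×10⁵ m.
Vis-viva: v² = μ(2/r − 1/a) = 7.313×10⁹ × (4.486×10⁻⁶ − 3.178×10⁻⁶) = 9.568×10³ m²/s².
v = 97.82 m/s.

v ≈ 97.8 m/s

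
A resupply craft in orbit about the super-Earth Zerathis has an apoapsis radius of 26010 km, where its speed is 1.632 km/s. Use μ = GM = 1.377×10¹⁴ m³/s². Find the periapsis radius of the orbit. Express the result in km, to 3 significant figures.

r_a = 2.601×10⁷ m.
Specific energy ε = v²/2 − μ/r = -3.962×10⁶ J/kg, so a = −μ/(2ε) = 1.738×10⁷ m.
The apsides satisfy r_p + r_a = 2a, so the periapsis radius is 2a − r_a = 8.742×10⁶ m = 8741.6 km.

periapsis radius ≈ 8740 km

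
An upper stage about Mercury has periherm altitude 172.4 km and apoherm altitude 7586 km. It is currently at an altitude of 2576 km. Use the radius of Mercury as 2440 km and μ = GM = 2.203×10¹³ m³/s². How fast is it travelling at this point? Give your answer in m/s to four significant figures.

r_p = 2440 + 172.4 = 2612.4 km = 2.6124×10⁶ m.
r_a = 2440 + 7586 = 10026 km = 1.0026×10⁷ m.
r = 2440 + 2576 = 5016.0 km = 5.016×10⁶ m.
Semi-major axis a = (r_p + r_a)/2 = 6319.2 km = 6.319×10⁶ m.
Vis-viva: v² = μ(2/r − 1/a) = 2.203×10¹³ × (3.987×10⁻⁷ − 1.582×10⁻⁷) = 5.298×10⁶ m²/s².
v = 2302 m/s.

v ≈ 2302 m/s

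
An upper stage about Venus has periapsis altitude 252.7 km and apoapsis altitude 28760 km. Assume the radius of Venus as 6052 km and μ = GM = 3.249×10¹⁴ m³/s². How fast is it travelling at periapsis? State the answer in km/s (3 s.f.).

v ≈ 9.34 km/s

r_p = 6052 + 252.7 = 6304.7 km = 6.3047×10⁶ m.
r_a = 6052 + 28760 = 34812 km = 3.4812×10⁷ m.
Semi-major axis a = (r_p + r_a)/2 = 20558 km = 2.056×10⁷ m.
Vis-viva: v² = μ(2/r − 1/a) = 3.249×10¹⁴ × (3.172×10⁻⁷ − 4.864×10⁻⁸) = 8.726×10⁷ m²/s².
v = 9341 m/s = 9.341 km/s.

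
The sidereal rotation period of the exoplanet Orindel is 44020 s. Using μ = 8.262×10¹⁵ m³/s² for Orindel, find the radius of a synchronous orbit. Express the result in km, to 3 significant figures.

A synchronous orbit has period T, so by Kepler's third law a = (μT²/4π²)^(1/3).
μT²/4π² = 8.262×10¹⁵ × (4.402×10⁴)² / 39.48 = 4.055×10²³ m³.
a = 7.402×10⁷ m = 74019 km.

r_sync ≈ 74000 km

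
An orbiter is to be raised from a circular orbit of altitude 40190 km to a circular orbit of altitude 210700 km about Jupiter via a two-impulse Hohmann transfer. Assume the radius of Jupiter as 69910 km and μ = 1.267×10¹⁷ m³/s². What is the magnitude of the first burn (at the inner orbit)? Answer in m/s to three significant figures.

r₁ = 69910 + 40190 = 110100 km = 1.1010×10⁸ m.
r₂ = 69910 + 210700 = 280610 km = 2.8061×10⁸ m.
Transfer ellipse a_t = (r₁ + r₂)/2 = 1.954×10⁸ m.
At r₁: circular v_c1 = √(μ/r₁) = 33920 m/s; transfer-perijove v_p = √[μ(2/r₁ − 1/a_t)] = 40660 m/s.
Δv₁ = v_p − v_c1 = 6734 m/s.

Δv ≈ 6730 m/s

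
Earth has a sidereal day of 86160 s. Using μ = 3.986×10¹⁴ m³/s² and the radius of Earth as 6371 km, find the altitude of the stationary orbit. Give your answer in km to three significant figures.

h_sync ≈ 35800 km

A synchronous orbit has period T, so by Kepler's third law a = (μT²/4π²)^(1/3).
μT²/4π² = 3.986×10¹⁴ × (8.616×10⁴)² / 39.48 = 7.495×10²² m³.
a = 4.216×10⁷ m = 42163 km.
Altitude h = a − R = 42163 − 6371 = 35792 km.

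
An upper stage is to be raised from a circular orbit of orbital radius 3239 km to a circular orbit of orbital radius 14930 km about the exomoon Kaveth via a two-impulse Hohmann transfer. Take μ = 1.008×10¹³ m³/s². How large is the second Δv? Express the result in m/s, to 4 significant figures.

r₁ = 3239 km = 3.239×10⁶ m.
r₂ = 14930 km = 1.493×10⁷ m.
Transfer ellipse a_t = (r₁ + r₂)/2 = 9.084×10⁶ m.
At r₁: circular v_c1 = √(μ/r₁) = 1764 m/s; transfer-periapsis v_p = √[μ(2/r₁ − 1/a_t)] = 2262 m/s.
At r₂: circular v_c2 = √(μ/r₂) = 821.7 m/s; transfer-apoapsis v_a = √[μ(2/r₂ − 1/a_t)] = 490.6 m/s.
Δv₂ = v_c2 − v_a = 331.0 m/s.

Δv ≈ 331.0 m/s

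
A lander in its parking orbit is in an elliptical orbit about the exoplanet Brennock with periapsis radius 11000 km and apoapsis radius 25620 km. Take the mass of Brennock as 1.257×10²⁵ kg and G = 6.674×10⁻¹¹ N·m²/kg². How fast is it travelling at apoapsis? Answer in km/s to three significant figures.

μ = GM = 6.674×10⁻¹¹ × 1.257×10²⁵ = 8.389×10¹⁴ m³/s².
Semi-major axis a = (r_p + r_a)/2 = 18310 km = 1.831×10⁷ m.
Vis-viva: v² = μ(2/r − 1/a) = 8.389×10¹⁴ × (7.806×10⁻⁸ − 5.461×10⁻⁸) = 1.967×10⁷ m²/s².
v = 4435 m/s = 4.435 km/s.

v ≈ 4.44 km/s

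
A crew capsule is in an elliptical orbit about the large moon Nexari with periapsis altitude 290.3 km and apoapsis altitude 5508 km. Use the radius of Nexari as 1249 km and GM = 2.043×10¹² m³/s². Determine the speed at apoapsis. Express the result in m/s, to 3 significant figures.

r_p = 1249 + 290.3 = 1539.3 km = 1.5393×10⁶ m.
r_a = 1249 + 5508 = 6757.0 km = 6.7570×10⁶ m.
Semi-major axis a = (r_p + r_a)/2 = 4148.1 km = 4.148×10⁶ m.
Vis-viva: v² = μ(2/r − 1/a) = 2.043×10¹² × (2.960×10⁻⁷ − 2.411×10⁻⁷) = 1.122×10⁵ m²/s².
v = 335.0 m/s.

v ≈ 335 m/s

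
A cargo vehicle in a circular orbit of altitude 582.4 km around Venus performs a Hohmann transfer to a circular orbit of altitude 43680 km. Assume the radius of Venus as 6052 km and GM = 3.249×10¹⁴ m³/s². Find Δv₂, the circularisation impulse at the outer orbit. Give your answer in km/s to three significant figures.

Δv ≈ 1.32 km/s

r₁ = 6052 + 582.4 = 6634.4 km = 6.6344×10⁶ m.
r₂ = 6052 + 43680 = 49732 km = 4.9732×10⁷ m.
Transfer ellipse a_t = (r₁ + r₂)/2 = 2.818×10⁷ m.
At r₁: circular v_c1 = √(μ/r₁) = 6998 m/s; transfer-periapsis v_p = √[μ(2/r₁ − 1/a_t)] = 9296 m/s.
At r₂: circular v_c2 = √(μ/r₂) = 2556 m/s; transfer-apoapsis v_a = √[μ(2/r₂ − 1/a_t)] = 1240 m/s.
Δv₂ = v_c2 − v_a = 1316 m/s.
= 1.316 km/s.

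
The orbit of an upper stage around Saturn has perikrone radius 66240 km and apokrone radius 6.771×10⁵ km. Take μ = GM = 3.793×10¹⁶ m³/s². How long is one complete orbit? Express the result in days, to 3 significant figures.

T ≈ 2.68 days

Semi-major axis a = (r_p + r_a)/2 = (66240 + 6.7710×10⁵)/2 = 3.7167×10⁵ km = 3.717×10⁸ m.
By Kepler's third law T = 2π√(a³/μ) = 2π × 3.679×10⁴ = 2.312×10⁵ s.
= 2.676 days.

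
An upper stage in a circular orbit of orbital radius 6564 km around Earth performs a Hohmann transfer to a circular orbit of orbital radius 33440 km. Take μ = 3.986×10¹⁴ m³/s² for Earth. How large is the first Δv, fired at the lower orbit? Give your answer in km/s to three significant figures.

r₁ = 6564 km = 6.564×10⁶ m.
r₂ = 33440 km = 3.344×10⁷ m.
Transfer ellipse a_t = (r₁ + r₂)/2 = 2.000×10⁷ m.
At r₁: circular v_c1 = √(μ/r₁) = 7793 m/s; transfer-perigee v_p = √[μ(2/r₁ − 1/a_t)] = 10080 m/s.
Δv₁ = v_p − v_c1 = 2283 m/s.
= 2.283 km/s.

Δv ≈ 2.28 km/s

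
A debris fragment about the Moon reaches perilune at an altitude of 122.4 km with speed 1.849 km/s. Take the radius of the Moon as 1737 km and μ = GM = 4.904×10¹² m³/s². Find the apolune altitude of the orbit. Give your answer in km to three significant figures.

apolune altitude ≈ 1690 km

r_p = 1737 + 122.4 = 1859.4 km = 1.859×10⁶ m.
Specific energy ε = v²/2 − μ/r = -9.280×10⁵ J/kg, so a = −μ/(2ε) = 2.642×10⁶ m.
The apsides satisfy r_p + r_a = 2a, so the apolune radius is 2a − r_p = 3.425×10⁶ m = 3425.0 km.
Apolune altitude = 3425.0 − 1737 = 1688.0 km.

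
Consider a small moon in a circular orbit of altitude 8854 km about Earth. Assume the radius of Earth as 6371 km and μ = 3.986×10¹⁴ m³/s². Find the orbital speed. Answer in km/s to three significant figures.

r = 6371 + 8854 = 15225 km = 1.5225×10⁷ m.
For a circular orbit v = √(μ/r) = √(3.986×10¹⁴ / 1.522×10⁷) = √(2.618×10⁷) = 5117 m/s.
That is 5.117 km/s.

v ≈ 5.12 km/s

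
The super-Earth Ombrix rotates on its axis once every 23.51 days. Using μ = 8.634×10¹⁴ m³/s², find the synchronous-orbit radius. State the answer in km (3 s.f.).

T = 23.51 days = 2.031×10⁶ s.
A synchronous orbit has period T, so by Kepler's third law a = (μT²/4π²)^(1/3).
μT²/4π² = 8.634×10¹⁴ × (2.031×10⁶)² / 39.48 = 9.024×10²⁵ m³.
a = 4.485×10⁸ m = 4.4853×10⁵ km.

r_sync ≈ 4.49×10⁵ km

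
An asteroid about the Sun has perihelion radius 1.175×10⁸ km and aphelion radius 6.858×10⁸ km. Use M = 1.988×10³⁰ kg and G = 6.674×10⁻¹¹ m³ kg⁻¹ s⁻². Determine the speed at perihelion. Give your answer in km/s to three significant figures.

v ≈ 43.9 km/s

μ = GM = 6.674×10⁻¹¹ × 1.988×10³⁰ = 1.327×10²⁰ m³/s².
Semi-major axis a = (r_p + r_a)/2 = 4.0165×10⁸ km = 4.016×10¹¹ m.
Vis-viva: v² = μ(2/r − 1/a) = 1.327×10²⁰ × (1.702×10⁻¹¹ − 2.490×10⁻¹²) = 1.928×10⁹ m²/s².
v = 43910 m/s = 43.91 km/s.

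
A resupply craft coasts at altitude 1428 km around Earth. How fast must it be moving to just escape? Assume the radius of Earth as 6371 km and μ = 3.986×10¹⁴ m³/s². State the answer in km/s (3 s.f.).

r = 6371 + 1428 = 7799.0 km = 7.7990×10⁶ m.
Escape speed v_esc = √(2μ/r) = √(2 × 3.986×10¹⁴ / 7.799×10⁶) = √(1.022×10⁸) = 10110 m/s.
= 10.11 km/s.

v_esc ≈ 10.1 km/s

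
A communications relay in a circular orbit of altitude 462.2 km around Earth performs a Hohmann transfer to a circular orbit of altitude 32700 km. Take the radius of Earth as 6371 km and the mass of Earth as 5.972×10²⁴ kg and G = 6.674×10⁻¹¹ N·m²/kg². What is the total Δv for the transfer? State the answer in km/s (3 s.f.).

Δv_total ≈ 3.78 km/s

μ = GM = 6.674×10⁻¹¹ × 5.972×10²⁴ = 3.986×10¹⁴ m³/s².
r₁ = 6371 + 462.2 = 6833.2 km = 6.8332×10⁶ m.
r₂ = 6371 + 32700 = 39071 km = 3.9071×10⁷ m.
Transfer ellipse a_t = (r₁ + r₂)/2 = 2.295×10⁷ m.
At r₁: circular v_c1 = √(μ/r₁) = 7637 m/s; transfer-perigee v_p = √[μ(2/r₁ − 1/a_t)] = 9965 m/s.
Δv₁ = v_p − v_c1 = 2327 m/s.
At r₂: circular v_c2 = √(μ/r₂) = 3194 m/s; transfer-apogee v_a = √[μ(2/r₂ − 1/a_t)] = 1743 m/s.
Δv₂ = v_c2 − v_a = 1451 m/s.
Total Δv = Δv₁ + Δv₂ = 3778 m/s = 3.778 km/s.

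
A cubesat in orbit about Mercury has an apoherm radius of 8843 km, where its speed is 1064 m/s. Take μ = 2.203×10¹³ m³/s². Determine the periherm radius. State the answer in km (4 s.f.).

r_a = 8.843×10⁶ m.
Specific energy ε = v²/2 − μ/r = -1.925×10⁶ J/kg, so a = −μ/(2ε) = 5.722×10⁶ m.
The apsides satisfy r_p + r_a = 2a, so the periherm radius is 2a − r_a = 2.600×10⁶ m = 2600.0 km.

periherm radius ≈ 2600 km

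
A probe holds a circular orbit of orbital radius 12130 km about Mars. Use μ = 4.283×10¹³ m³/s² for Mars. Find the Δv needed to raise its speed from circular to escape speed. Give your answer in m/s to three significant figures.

r = 12130 km = 1.213×10⁷ m.
Circular speed v_c = √(μ/r) = 1879 m/s.
Escape speed v_esc = √(2μ/r) = √2 × v_c = 2657 m/s.
Δv = v_esc − v_c = 778.3 m/s.

Δv ≈ 778 m/s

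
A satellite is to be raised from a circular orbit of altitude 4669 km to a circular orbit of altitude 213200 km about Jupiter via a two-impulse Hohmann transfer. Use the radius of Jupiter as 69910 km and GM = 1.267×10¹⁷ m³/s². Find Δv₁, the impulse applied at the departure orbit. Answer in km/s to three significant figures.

r₁ = 69910 + 4669 = 74579 km = 7.4579×10⁷ m.
r₂ = 69910 + 213200 = 283110 km = 2.8311×10⁸ m.
Transfer ellipse a_t = (r₁ + r₂)/2 = 1.788×10⁸ m.
At r₁: circular v_c1 = √(μ/r₁) = 41220 m/s; transfer-perijove v_p = √[μ(2/r₁ − 1/a_t)] = 51860 m/s.
Δv₁ = v_p − v_c1 = 10640 m/s.
= 10.64 km/s.

Δv ≈ 10.6 km/s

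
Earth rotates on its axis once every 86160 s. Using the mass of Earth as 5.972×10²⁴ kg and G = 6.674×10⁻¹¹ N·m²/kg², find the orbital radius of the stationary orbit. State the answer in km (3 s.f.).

μ = GM = 6.674×10⁻¹¹ × 5.972×10²⁴ = 3.986×10¹⁴ m³/s².
A synchronous orbit has period T, so by Kepler's third law a = (μT²/4π²)^(1/3).
μT²/4π² = 3.986×10¹⁴ × (8.616×10⁴)² / 39.48 = 7.495×10²² m³.
a = 4.216×10⁷ m = 42162 km.

r_sync ≈ 42200 km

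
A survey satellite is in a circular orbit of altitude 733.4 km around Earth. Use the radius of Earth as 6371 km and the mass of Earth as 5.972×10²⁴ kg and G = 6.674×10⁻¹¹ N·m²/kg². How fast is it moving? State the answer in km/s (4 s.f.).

μ = GM = 6.674×10⁻¹¹ × 5.972×10²⁴ = 3.986×10¹⁴ m³/s².
r = 6371 + 733.4 = 7104.4 km = 7.1044×10⁶ m.
For a circular orbit v = √(μ/r) = √(3.986×10¹⁴ / 7.104×10⁶) = √(5.610×10⁷) = 7490 m/s.
That is 7.490 km/s.

v ≈ 7.490 km/s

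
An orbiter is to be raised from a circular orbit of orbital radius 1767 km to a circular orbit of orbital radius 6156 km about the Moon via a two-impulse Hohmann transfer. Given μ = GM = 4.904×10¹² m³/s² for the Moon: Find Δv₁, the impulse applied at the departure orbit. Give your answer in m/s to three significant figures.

Δv ≈ 411 m/s

r₁ = 1767 km = 1.767×10⁶ m.
r₂ = 6156 km = 6.156×10⁶ m.
Transfer ellipse a_t = (r₁ + r₂)/2 = 3.962×10⁶ m.
At r₁: circular v_c1 = √(μ/r₁) = 1666 m/s; transfer-perilune v_p = √[μ(2/r₁ − 1/a_t)] = 2077 m/s.
Δv₁ = v_p − v_c1 = 410.8 m/s.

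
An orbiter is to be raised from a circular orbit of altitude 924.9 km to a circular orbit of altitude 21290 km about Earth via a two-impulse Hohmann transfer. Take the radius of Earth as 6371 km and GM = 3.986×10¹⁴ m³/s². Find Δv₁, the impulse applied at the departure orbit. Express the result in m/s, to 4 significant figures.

Δv ≈ 1907 m/s

r₁ = 6371 + 924.9 = 7295.9 km = 7.2959×10⁶ m.
r₂ = 6371 + 21290 = 27661 km = 2.7661×10⁷ m.
Transfer ellipse a_t = (r₁ + r₂)/2 = 1.748×10⁷ m.
At r₁: circular v_c1 = √(μ/r₁) = 7391 m/s; transfer-perigee v_p = √[μ(2/r₁ − 1/a_t)] = 9298 m/s.
Δv₁ = v_p − v_c1 = 1907 m/s.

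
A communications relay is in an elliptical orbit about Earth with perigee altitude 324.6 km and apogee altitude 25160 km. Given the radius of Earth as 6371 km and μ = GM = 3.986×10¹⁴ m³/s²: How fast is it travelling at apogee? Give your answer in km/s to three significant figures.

r_p = 6371 + 324.6 = 6695.6 km = 6.6956×10⁶ m.
r_a = 6371 + 25160 = 31531 km = 3.1531×10⁷ m.
Semi-major axis a = (r_p + r_a)/2 = 19113 km = 1.911×10⁷ m.
Vis-viva: v² = μ(2/r − 1/a) = 3.986×10¹⁴ × (6.343×10⁻⁸ − 5.232×10⁻⁸) = 4.428×10⁶ m²/s².
v = 2104 m/s = 2.104 km/s.

v ≈ 2.10 km/s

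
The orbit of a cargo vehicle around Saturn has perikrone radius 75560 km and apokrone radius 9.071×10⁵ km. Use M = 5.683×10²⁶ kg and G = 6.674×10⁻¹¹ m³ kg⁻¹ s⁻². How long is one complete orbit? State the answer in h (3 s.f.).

T ≈ 97.6 h

μ = GM = 6.674×10⁻¹¹ × 5.683×10²⁶ = 3.793×10¹⁶ m³/s².
Semi-major axis a = (r_p + r_a)/2 = (75560 + 9.0710×10⁵)/2 = 4.9133×10⁵ km = 4.913×10⁸ m.
By Kepler's third law T = 2π√(a³/μ) = 2π × 5.592×10⁴ = 3.514×10⁵ s.
= 97.60 h.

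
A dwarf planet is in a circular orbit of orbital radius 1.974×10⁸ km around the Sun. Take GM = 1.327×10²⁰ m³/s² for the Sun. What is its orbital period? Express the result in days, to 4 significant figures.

r = 1.974×10⁸ km = 1.974×10¹¹ m.
Kepler's third law: T = 2π√(r³/μ) = 2π√((1.974×10¹¹)³ / 1.327×10²⁰).
r³/μ = 5.797×10¹³ s², so T = 2π × 7.614×10⁶ = 4.784×10⁷ s.
Converting: 4.784×10⁷ s ÷ 86400 = 553.7 days.

T ≈ 553.7 days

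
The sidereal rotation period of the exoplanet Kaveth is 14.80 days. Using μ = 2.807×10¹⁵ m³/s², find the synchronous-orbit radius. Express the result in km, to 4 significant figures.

T = 14.80 days = 1.279×10⁶ s.
A synchronous orbit has period T, so by Kepler's third law a = (μT²/4π²)^(1/3).
μT²/4π² = 2.807×10¹⁵ × (1.279×10⁶)² / 39.48 = 1.163×10²⁶ m³.
a = 4.881×10⁸ m = 4.8807×10⁵ km.

r_sync ≈ 4.881×10⁵ km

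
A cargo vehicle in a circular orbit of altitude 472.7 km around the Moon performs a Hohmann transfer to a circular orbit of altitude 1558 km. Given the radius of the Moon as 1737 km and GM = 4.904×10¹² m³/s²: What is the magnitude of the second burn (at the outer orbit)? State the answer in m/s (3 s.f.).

Δv ≈ 127 m/s

r₁ = 1737 + 472.7 = 2209.7 km = 2.2097×10⁶ m.
r₂ = 1737 + 1558 = 3295.0 km = 3.2950×10⁶ m.
Transfer ellipse a_t = (r₁ + r₂)/2 = 2.752×10⁶ m.
At r₁: circular v_c1 = √(μ/r₁) = 1490 m/s; transfer-perilune v_p = √[μ(2/r₁ − 1/a_t)] = 1630 m/s.
At r₂: circular v_c2 = √(μ/r₂) = 1220 m/s; transfer-apolune v_a = √[μ(2/r₂ − 1/a_t)] = 1093 m/s.
Δv₂ = v_c2 − v_a = 126.9 m/s.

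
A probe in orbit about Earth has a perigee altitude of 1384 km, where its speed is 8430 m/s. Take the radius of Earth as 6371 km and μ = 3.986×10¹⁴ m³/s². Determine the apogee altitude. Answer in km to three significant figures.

apogee altitude ≈ 11000 km

r_p = 6371 + 1384 = 7755.0 km = 7.755×10⁶ m.
Specific energy ε = v²/2 − μ/r = -1.587×10⁷ J/kg, so a = −μ/(2ε) = 1.256×10⁷ m.
The apsides satisfy r_p + r_a = 2a, so the apogee radius is 2a − r_p = 1.737×10⁷ m = 17367 km.
Apogee altitude = 17367 − 6371 = 10996 km.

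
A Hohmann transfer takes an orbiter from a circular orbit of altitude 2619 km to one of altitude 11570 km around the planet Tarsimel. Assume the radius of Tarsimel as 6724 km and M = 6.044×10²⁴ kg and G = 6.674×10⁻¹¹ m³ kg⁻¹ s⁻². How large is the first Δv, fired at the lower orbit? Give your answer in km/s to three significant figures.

Δv ≈ 0.99 km/s

μ = GM = 6.674×10⁻¹¹ × 6.044×10²⁴ = 4.034×10¹⁴ m³/s².
r₁ = 6724 + 2619 = 9343.0 km = 9.3430×10⁶ m.
r₂ = 6724 + 11570 = 18294 km = 1.8294×10⁷ m.
Transfer ellipse a_t = (r₁ + r₂)/2 = 1.382×10⁷ m.
At r₁: circular v_c1 = √(μ/r₁) = 6571 m/s; transfer-periapsis v_p = √[μ(2/r₁ − 1/a_t)] = 7560 m/s.
Δv₁ = v_p − v_c1 = 989.5 m/s.
= 0.9895 km/s.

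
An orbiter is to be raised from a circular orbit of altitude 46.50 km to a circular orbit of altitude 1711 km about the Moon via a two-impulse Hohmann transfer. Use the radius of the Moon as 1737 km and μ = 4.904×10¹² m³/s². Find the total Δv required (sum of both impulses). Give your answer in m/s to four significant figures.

r₁ = 1737 + 46.50 = 1783.5 km = 1.7835×10⁶ m.
r₂ = 1737 + 1711 = 3448.0 km = 3.4480×10⁶ m.
Transfer ellipse a_t = (r₁ + r₂)/2 = 2.616×10⁶ m.
At r₁: circular v_c1 = √(μ/r₁) = 1658 m/s; transfer-perilune v_p = √[μ(2/r₁ − 1/a_t)] = 1904 m/s.
Δv₁ = v_p − v_c1 = 245.6 m/s.
At r₂: circular v_c2 = √(μ/r₂) = 1193 m/s; transfer-apolune v_a = √[μ(2/r₂ − 1/a_t)] = 984.8 m/s.
Δv₂ = v_c2 − v_a = 207.8 m/s.
Total Δv = Δv₁ + Δv₂ = 453.4 m/s.

Δv_total ≈ 453.4 m/s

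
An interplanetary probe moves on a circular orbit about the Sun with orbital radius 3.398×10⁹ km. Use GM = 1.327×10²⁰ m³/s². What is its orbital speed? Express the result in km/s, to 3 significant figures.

v ≈ 6.25 km/s

r = 3.398×10⁹ km = 3.398×10¹² m.
For a circular orbit v = √(μ/r) = √(1.327×10²⁰ / 3.398×10¹²) = √(3.905×10⁷) = 6249 m/s.
That is 6.249 km/s.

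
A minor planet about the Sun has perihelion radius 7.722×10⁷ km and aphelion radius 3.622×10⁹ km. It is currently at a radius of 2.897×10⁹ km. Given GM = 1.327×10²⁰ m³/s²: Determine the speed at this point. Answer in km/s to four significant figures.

v ≈ 4.457 km/s

Semi-major axis a = (r_p + r_a)/2 = 1.8496×10⁹ km = 1.850×10¹² m.
Vis-viva: v² = μ(2/r − 1/a) = 1.327×10²⁰ × (6.904×10⁻¹³ − 5.407×10⁻¹³) = 1.987×10⁷ m²/s².
v = 4457 m/s = 4.457 km/s.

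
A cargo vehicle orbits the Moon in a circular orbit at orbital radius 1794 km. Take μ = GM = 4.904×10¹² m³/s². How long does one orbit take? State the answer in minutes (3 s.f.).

r = 1794 km = 1.794×10⁶ m.
Kepler's third law: T = 2π√(r³/μ) = 2π√((1.794×10⁶)³ / 4.904×10¹²).
r³/μ = 1.177×10⁶ s², so T = 2π × 1.085×10³ = 6.818×10³ s.
Converting: 6.818×10³ s ÷ 60.00 = 113.6 minutes.

T ≈ 114 minutes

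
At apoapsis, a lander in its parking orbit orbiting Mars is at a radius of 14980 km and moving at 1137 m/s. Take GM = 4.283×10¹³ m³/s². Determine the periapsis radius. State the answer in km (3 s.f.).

periapsis radius ≈ 4380 km

r_a = 1.498×10⁷ m.
Specific energy ε = v²/2 − μ/r = -2.213×10⁶ J/kg, so a = −μ/(2ε) = 9.678×10⁶ m.
The apsides satisfy r_p + r_a = 2a, so the periapsis radius is 2a − r_a = 4.376×10⁶ m = 4375.9 km.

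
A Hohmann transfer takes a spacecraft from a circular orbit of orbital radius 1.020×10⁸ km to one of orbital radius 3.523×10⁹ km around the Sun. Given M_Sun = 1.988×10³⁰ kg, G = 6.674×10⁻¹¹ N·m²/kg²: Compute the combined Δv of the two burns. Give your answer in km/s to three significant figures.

Δv_total ≈ 18.9 km/s

μ = GM = 6.674×10⁻¹¹ × 1.988×10³⁰ = 1.327×10²⁰ m³/s².
r₁ = 1.020×10⁸ km = 1.020×10¹¹ m.
r₂ = 3.523×10⁹ km = 3.523×10¹² m.
Transfer ellipse a_t = (r₁ + r₂)/2 = 1.812×10¹² m.
At r₁: circular v_c1 = √(μ/r₁) = 36070 m/s; transfer-perihelion v_p = √[μ(2/r₁ − 1/a_t)] = 50280 m/s.
Δv₁ = v_p − v_c1 = 14220 m/s.
At r₂: circular v_c2 = √(μ/r₂) = 6137 m/s; transfer-aphelion v_a = √[μ(2/r₂ − 1/a_t)] = 1456 m/s.
Δv₂ = v_c2 − v_a = 4681 m/s.
Total Δv = Δv₁ + Δv₂ = 18900 m/s = 18.90 km/s.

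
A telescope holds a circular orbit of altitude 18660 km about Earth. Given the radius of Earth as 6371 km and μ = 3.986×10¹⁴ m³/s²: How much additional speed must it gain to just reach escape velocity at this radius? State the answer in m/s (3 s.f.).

Δv ≈ 1650 m/s

r = 6371 + 18660 = 25031 km = 2.5031×10⁷ m.
Circular speed v_c = √(μ/r) = 3991 m/s.
Escape speed v_esc = √(2μ/r) = √2 × v_c = 5643 m/s.
Δv = v_esc − v_c = 1653 m/s.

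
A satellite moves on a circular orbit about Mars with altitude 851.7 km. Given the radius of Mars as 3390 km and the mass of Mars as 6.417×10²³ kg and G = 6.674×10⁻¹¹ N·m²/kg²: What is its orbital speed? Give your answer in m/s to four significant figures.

v ≈ 3178 m/s

μ = GM = 6.674×10⁻¹¹ × 6.417×10²³ = 4.283×10¹³ m³/s².
r = 3390 + 851.7 = 4241.7 km = 4.2417×10⁶ m.
For a circular orbit v = √(μ/r) = √(4.283×10¹³ / 4.242×10⁶) = √(1.010×10⁷) = 3178 m/s.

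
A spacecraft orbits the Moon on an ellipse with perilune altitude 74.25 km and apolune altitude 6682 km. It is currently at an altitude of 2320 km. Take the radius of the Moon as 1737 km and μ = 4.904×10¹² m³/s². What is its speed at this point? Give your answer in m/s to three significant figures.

r_p = 1737 + 74.25 = 1811.2 km = 1.8112×10⁶ m.
r_a = 1737 + 6682 = 8419.0 km = 8.4190×10⁶ m.
r = 1737 + 2320 = 4057.0 km = 4.057×10⁶ m.
Semi-major axis a = (r_p + r_a)/2 = 5115.1 km = 5.115×10⁶ m.
Vis-viva: v² = μ(2/r − 1/a) = 4.904×10¹² × (4.930×10⁻⁷ − 1.955×10⁻⁷) = 1.459×10⁶ m²/s².
v = 1208 m/s.

v ≈ 1210 m/s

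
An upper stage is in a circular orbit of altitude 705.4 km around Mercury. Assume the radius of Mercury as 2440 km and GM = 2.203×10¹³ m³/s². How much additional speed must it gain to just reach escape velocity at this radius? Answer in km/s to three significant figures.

r = 2440 + 705.4 = 3145.4 km = 3.1454×10⁶ m.
Circular speed v_c = √(μ/r) = 2646 m/s.
Escape speed v_esc = √(2μ/r) = √2 × v_c = 3743 m/s.
Δv = v_esc − v_c = 1096 m/s = 1.096 km/s.

Δv ≈ 1.10 km/s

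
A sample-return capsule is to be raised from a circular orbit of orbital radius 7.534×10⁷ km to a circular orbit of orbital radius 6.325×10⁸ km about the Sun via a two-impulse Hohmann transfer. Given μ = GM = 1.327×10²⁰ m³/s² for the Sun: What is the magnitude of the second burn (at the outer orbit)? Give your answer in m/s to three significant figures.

Δv ≈ 7800 m/s

r₁ = 7.534×10⁷ km = 7.534×10¹⁰ m.
r₂ = 6.325×10⁸ km = 6.325×10¹¹ m.
Transfer ellipse a_t = (r₁ + r₂)/2 = 3.539×10¹¹ m.
At r₁: circular v_c1 = √(μ/r₁) = 41970 m/s; transfer-perihelion v_p = √[μ(2/r₁ − 1/a_t)] = 56100 m/s.
At r₂: circular v_c2 = √(μ/r₂) = 14480 m/s; transfer-aphelion v_a = √[μ(2/r₂ − 1/a_t)] = 6683 m/s.
Δv₂ = v_c2 − v_a = 7802 m/s.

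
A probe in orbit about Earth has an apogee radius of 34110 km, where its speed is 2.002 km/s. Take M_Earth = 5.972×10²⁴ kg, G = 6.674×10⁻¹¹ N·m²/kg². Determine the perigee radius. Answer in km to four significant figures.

perigee radius ≈ 7061 km

μ = GM = 6.674×10⁻¹¹ × 5.972×10²⁴ = 3.986×10¹⁴ m³/s².
r_a = 3.411×10⁷ m.
Specific energy ε = v²/2 − μ/r = -9.681×10⁶ J/kg, so a = −μ/(2ε) = 2.059×10⁷ m.
The apsides satisfy r_p + r_a = 2a, so the perigee radius is 2a − r_a = 7.061×10⁶ m = 7061.0 km.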